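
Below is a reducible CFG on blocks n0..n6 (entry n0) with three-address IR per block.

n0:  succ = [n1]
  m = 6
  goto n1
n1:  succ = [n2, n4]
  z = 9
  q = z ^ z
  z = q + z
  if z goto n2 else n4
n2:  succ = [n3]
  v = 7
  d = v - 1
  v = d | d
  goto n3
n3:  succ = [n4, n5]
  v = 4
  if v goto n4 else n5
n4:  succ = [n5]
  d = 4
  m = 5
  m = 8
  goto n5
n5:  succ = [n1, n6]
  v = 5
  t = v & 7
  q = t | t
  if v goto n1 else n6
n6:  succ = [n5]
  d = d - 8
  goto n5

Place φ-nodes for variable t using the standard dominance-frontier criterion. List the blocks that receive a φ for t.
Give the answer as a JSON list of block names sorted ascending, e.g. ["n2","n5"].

Answer: ["n1", "n5"]

Analysis:
idom tree: n1←n0 n2←n1 n3←n2 n4←n1 n5←n1 n6←n5
Dom∩ at merges:
  n1: preds {n0,n5}: {n0} ∩ {n0,n1,n5} = {n0}; idom=n0
  n4: preds {n1,n3}: {n0,n1} ∩ {n0,n1,n2,n3} = {n0,n1}; idom=n1
  n5: preds {n3,n4,n6}: {n0,n1,n2,n3} ∩ {n0,n1,n4} ∩ {n0,n1,n5,n6} = {n0,n1}; idom=n1

Frontier:
  n1←n0: walk · to n0
  n1←n5: walk n5→n1 to n0
  n4←n1: walk · to n1
  n4←n3: walk n3→n2 to n1
  n5←n3: walk n3→n2 to n1
  n5←n4: walk n4 to n1
  n5←n6: walk n6→n5 to n1
  DF(n0)=∅
  DF(n1)={n1}
  DF(n2)={n4,n5}
  DF(n3)={n4,n5}
  DF(n4)={n5}
  DF(n5)={n1,n5}
  DF(n6)={n5}

φ for t: defs {n5}
  DF⁺ = {n1,n5}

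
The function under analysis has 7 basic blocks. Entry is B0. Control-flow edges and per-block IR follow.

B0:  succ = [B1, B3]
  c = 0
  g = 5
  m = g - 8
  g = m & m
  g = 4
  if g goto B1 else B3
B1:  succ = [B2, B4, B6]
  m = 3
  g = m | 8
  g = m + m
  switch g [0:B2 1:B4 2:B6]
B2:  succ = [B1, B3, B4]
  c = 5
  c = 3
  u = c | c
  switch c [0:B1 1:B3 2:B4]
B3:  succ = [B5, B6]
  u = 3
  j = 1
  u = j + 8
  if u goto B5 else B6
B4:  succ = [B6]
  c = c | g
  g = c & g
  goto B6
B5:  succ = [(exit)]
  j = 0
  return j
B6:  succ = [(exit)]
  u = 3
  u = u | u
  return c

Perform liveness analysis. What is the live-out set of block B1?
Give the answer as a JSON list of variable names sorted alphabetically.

def/use:
  B0 def {c,g,m} use ∅
  B1 def {g,m} use ∅
  B2 def {c,u} use ∅
  B3 def {j,u} use ∅
  B4 def {c,g} use {c,g}
  B5 def {j} use ∅
  B6 def {u} use {c}

Liveness:
  B0: in=∅ out={c}
  B1: in={c} out={c,g}
  B2: in={g} out={c,g}
  B3: in={c} out={c}
  B4: in={c,g} out={c}
  B5: in=∅ out=∅
  B6: in={c} out=∅

live-out(B1) = ["c", "g"]

Answer: ["c", "g"]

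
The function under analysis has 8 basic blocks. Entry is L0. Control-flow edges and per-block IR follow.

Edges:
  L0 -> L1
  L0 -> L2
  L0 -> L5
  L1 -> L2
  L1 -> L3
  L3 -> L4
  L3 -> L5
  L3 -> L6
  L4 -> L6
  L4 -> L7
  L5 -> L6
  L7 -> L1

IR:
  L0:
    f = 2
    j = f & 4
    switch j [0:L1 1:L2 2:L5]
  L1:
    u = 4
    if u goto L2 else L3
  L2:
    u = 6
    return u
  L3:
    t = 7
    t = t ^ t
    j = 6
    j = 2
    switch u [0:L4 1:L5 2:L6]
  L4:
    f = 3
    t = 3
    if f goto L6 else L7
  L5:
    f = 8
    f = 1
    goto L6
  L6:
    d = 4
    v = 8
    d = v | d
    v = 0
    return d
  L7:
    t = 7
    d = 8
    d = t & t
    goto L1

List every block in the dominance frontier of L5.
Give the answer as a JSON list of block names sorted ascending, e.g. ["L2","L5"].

Answer: ["L6"]

Derivation:
idom tree: L1←L0 L2←L0 L3←L1 L4←L3 L5←L0 L6←L0 L7←L4
Join-block Dom:
  L1: preds {L0,L7}: {L0} ∩ {L0,L1,L3,L4,L7} = {L0}; idom=L0
  L2: preds {L0,L1}: {L0} ∩ {L0,L1} = {L0}; idom=L0
  L5: preds {L0,L3}: {L0} ∩ {L0,L1,L3} = {L0}; idom=L0
  L6: preds {L3,L4,L5}: {L0,L1,L3} ∩ {L0,L1,L3,L4} ∩ {L0,L5} = {L0}; idom=L0

DF walk-up:
  L1←L0: walk · to L0
  L1←L7: walk L7→L4→L3→L1 to L0
  L2←L0: walk · to L0
  L2←L1: walk L1 to L0
  L5←L0: walk · to L0
  L5←L3: walk L3→L1 to L0
  L6←L3: walk L3→L1 to L0
  L6←L4: walk L4→L3→L1 to L0
  L6←L5: walk L5 to L0
  L0 → ∅
  L1 → {L1,L2,L5,L6}
  L2 → ∅
  L3 → {L1,L5,L6}
  L4 → {L1,L6}
  L5 → {L6}
  L6 → ∅
  L7 → {L1}

DF(L5) = ["L6"]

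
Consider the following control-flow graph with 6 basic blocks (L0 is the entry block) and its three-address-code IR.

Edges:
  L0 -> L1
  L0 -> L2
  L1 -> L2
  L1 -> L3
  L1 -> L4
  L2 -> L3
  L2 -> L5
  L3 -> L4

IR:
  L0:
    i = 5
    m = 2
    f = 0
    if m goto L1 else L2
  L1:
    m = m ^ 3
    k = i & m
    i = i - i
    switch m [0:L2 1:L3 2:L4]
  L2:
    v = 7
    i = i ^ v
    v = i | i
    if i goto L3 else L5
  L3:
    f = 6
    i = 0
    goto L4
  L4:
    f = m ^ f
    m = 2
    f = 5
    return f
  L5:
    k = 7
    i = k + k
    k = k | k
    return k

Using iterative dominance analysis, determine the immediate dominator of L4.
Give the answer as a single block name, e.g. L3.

Answer: L0

Derivation:
idom tree: L1←L0 L2←L0 L3←L0 L4←L0 L5←L2
Join-block Dom:
  L2: preds {L0,L1}: {L0} ∩ {L0,L1} = {L0}; idom=L0
  L3: preds {L1,L2}: {L0,L1} ∩ {L0,L2} = {L0}; idom=L0
  L4: preds {L1,L3}: {L0,L1} ∩ {L0,L3} = {L0}; idom=L0

idom(L4) = L0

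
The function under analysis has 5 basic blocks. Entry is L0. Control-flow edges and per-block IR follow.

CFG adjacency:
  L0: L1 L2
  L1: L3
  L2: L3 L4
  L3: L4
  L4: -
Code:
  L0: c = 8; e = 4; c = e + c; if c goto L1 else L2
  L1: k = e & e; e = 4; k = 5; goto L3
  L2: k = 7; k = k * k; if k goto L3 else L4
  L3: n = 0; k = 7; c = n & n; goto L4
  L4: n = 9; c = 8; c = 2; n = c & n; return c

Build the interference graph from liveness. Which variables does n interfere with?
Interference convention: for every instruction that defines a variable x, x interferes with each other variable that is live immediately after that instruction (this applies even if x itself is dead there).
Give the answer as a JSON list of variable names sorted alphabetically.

def/use:
  L0 def {c,e} use ∅
  L1 def {e,k} use {e}
  L2 def {k} use ∅
  L3 def {c,k,n} use ∅
  L4 def {c,n} use ∅

Liveness:
  L0 li=∅ lo={e}
  L1 li={e} lo=∅
  L2 li=∅ lo=∅
  L3 li=∅ lo=∅
  L4 li=∅ lo=∅

Conflict graph:
  c — {e,n}
  e — {c}
  k — {n}
  n — {c,k}

N(n) = ["c", "k"]

Answer: ["c", "k"]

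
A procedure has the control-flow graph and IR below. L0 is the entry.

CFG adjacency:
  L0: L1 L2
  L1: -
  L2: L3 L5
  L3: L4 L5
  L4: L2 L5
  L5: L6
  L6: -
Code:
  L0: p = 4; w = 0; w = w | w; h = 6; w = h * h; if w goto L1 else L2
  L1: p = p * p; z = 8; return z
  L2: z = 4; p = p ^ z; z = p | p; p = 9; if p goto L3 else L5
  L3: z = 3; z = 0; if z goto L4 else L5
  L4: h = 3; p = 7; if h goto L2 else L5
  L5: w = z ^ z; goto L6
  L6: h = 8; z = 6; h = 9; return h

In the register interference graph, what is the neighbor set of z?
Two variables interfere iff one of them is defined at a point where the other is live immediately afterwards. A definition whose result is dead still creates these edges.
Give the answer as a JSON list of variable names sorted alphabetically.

Per-block:
  L0 def {h,p,w} use ∅
  L1 def {p,z} use {p}
  L2 def {p,z} use {p}
  L3 def {z} use ∅
  L4 def {h,p} use ∅
  L5 def {w} use {z}
  L6 def {h,z} use ∅

Live sets:
  L0 li=∅ lo={p}
  L1 li={p} lo=∅
  L2 li={p} lo={z}
  L3 li=∅ lo={z}
  L4 li={z} lo={p,z}
  L5 li={z} lo=∅
  L6 li=∅ lo=∅

Interfere edges:
  h — {p,z}
  p — {h,w,z}
  w — {p}
  z — {h,p}

N(z) = ["h", "p"]

Answer: ["h", "p"]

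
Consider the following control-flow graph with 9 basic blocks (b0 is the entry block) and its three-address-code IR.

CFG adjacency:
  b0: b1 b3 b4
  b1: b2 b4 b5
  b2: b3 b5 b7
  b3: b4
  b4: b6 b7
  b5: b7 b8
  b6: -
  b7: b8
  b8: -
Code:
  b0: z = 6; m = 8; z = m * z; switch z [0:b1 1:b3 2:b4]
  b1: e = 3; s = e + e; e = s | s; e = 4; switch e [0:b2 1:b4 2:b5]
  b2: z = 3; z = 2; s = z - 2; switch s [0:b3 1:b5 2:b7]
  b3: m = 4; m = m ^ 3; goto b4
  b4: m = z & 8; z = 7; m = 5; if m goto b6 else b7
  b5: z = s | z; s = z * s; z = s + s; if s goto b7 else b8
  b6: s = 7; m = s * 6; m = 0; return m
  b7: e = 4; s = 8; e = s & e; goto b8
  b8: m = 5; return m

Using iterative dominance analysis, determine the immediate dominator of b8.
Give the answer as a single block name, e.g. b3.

Answer: b0

Working:
idom tree: b1←b0 b2←b1 b3←b0 b4←b0 b5←b1 b6←b4 b7←b0 b8←b0
Join-block Dom:
  b3: preds {b0,b2}: {b0} ∩ {b0,b1,b2} = {b0}; idom=b0
  b4: preds {b0,b1,b3}: {b0} ∩ {b0,b1} ∩ {b0,b3} = {b0}; idom=b0
  b5: preds {b1,b2}: {b0,b1} ∩ {b0,b1,b2} = {b0,b1}; idom=b1
  b7: preds {b2,b4,b5}: {b0,b1,b2} ∩ {b0,b4} ∩ {b0,b1,b5} = {b0}; idom=b0
  b8: preds {b5,b7}: {b0,b1,b5} ∩ {b0,b7} = {b0}; idom=b0

idom(b8) = b0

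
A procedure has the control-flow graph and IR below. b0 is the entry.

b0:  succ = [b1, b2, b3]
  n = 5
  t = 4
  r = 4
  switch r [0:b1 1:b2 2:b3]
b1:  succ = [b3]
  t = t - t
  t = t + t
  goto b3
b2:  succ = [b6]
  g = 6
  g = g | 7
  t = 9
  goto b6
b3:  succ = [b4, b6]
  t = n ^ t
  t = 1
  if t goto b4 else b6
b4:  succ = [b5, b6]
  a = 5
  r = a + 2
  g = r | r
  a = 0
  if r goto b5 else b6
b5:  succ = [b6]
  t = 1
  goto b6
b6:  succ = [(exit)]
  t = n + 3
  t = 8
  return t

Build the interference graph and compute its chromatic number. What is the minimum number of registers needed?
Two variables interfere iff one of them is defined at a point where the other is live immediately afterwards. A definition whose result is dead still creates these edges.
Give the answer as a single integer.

def/use:
  b0 def {n,r,t} use ∅
  b1 def {t} use {t}
  b2 def {g,t} use ∅
  b3 def {t} use {n,t}
  b4 def {a,g,r} use ∅
  b5 def {t} use ∅
  b6 def {t} use {n}

Backward fixpoint:
  b0 li=∅ lo={n,t}
  b1 li={n,t} lo={n,t}
  b2 li={n} lo={n}
  b3 li={n,t} lo={n}
  b4 li={n} lo={n}
  b5 li={n} lo={n}
  b6 li={n} lo=∅

Conflict graph:
  a: {n,r}
  g: {n,r}
  n: {a,g,r,t}
  r: {a,g,n,t}
  t: {n,r}

Colouring:
  lower bound: {a,n,r} mutually conflict ⇒ χ ≥ 3
  3-colouring: c0={n}  c1={r}  c2={a,g,t}
  χ = 3

Answer: 3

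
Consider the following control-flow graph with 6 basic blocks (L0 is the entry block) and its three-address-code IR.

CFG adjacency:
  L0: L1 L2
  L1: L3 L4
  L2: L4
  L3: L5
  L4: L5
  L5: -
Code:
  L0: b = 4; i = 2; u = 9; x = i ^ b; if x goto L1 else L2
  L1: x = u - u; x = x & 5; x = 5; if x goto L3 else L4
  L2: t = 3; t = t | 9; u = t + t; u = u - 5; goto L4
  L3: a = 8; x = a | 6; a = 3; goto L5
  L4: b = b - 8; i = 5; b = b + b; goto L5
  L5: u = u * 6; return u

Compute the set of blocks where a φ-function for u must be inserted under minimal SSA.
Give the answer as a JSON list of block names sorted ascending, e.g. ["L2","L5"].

idom tree: L1←L0 L2←L0 L3←L1 L4←L0 L5←L0
Join-block Dom:
  L4: preds {L1,L2}: {L0,L1} ∩ {L0,L2} = {L0}; idom=L0
  L5: preds {L3,L4}: {L0,L1,L3} ∩ {L0,L4} = {L0}; idom=L0

DF walk-up:
  L4←L1: walk L1 to L0
  L4←L2: walk L2 to L0
  L5←L3: walk L3→L1 to L0
  L5←L4: walk L4 to L0
  DF(L0)=∅
  DF(L1)={L4,L5}
  DF(L2)={L4}
  DF(L3)={L5}
  DF(L4)={L5}
  DF(L5)=∅

φ for u: defs {L0,L2,L5}
  DF⁺ = {L4,L5}

Answer: ["L4", "L5"]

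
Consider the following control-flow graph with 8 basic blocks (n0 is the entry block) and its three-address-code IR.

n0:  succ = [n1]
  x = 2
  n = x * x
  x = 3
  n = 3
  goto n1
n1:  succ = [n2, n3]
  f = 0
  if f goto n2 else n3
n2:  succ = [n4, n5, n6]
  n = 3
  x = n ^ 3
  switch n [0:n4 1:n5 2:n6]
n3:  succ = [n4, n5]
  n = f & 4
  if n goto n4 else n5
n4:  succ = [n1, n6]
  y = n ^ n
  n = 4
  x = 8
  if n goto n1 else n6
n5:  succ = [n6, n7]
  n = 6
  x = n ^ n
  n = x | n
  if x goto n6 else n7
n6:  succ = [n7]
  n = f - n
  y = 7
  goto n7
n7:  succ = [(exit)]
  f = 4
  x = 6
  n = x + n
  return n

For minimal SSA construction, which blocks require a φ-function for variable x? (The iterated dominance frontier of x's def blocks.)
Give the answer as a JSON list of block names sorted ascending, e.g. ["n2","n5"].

Answer: ["n1", "n4", "n5", "n6", "n7"]

Analysis:
idom tree: n1←n0 n2←n1 n3←n1 n4←n1 n5←n1 n6←n1 n7←n1
Dom∩ at merges:
  n1: preds {n0,n4}: {n0} ∩ {n0,n1,n4} = {n0}; idom=n0
  n4: preds {n2,n3}: {n0,n1,n2} ∩ {n0,n1,n3} = {n0,n1}; idom=n1
  n5: preds {n2,n3}: {n0,n1,n2} ∩ {n0,n1,n3} = {n0,n1}; idom=n1
  n6: preds {n2,n4,n5}: {n0,n1,n2} ∩ {n0,n1,n4} ∩ {n0,n1,n5} = {n0,n1}; idom=n1
  n7: preds {n5,n6}: {n0,n1,n5} ∩ {n0,n1,n6} = {n0,n1}; idom=n1

DF derivation:
  join n1 pred n0: · stop@n0
  join n1 pred n4: n4→n1 stop@n0
  join n4 pred n2: n2 stop@n1
  join n4 pred n3: n3 stop@n1
  join n5 pred n2: n2 stop@n1
  join n5 pred n3: n3 stop@n1
  join n6 pred n2: n2 stop@n1
  join n6 pred n4: n4 stop@n1
  join n6 pred n5: n5 stop@n1
  join n7 pred n5: n5 stop@n1
  join n7 pred n6: n6 stop@n1
  n0: DF=∅
  n1: DF={n1}
  n2: DF={n4,n5,n6}
  n3: DF={n4,n5}
  n4: DF={n1,n6}
  n5: DF={n6,n7}
  n6: DF={n7}
  n7: DF=∅

φ for x: defs {n0,n2,n4,n5,n7}
  DF⁺ = {n1,n4,n5,n6,n7}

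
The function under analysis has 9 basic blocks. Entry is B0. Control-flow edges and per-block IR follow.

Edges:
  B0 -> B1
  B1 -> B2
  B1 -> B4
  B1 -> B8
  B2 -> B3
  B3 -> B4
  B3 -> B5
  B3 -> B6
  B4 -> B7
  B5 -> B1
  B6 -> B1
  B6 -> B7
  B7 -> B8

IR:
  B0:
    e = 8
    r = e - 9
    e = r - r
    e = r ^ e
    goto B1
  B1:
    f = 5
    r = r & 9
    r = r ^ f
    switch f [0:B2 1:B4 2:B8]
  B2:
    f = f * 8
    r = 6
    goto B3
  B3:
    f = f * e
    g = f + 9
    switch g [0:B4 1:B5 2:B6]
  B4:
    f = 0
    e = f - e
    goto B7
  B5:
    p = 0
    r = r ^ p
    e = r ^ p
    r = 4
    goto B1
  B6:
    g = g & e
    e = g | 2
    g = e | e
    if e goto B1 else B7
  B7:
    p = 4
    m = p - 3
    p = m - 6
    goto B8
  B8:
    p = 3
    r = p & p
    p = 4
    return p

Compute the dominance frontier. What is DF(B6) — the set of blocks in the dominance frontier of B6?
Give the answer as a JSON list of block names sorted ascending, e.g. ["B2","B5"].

Answer: ["B1", "B7"]

Derivation:
idom tree: B1←B0 B2←B1 B3←B2 B4←B1 B5←B3 B6←B3 B7←B1 B8←B1
Dom at joins:
  B1: preds {B0,B5,B6}: {B0} ∩ {B0,B1,B2,B3,B5} ∩ {B0,B1,B2,B3,B6} = {B0}; idom=B0
  B4: preds {B1,B3}: {B0,B1} ∩ {B0,B1,B2,B3} = {B0,B1}; idom=B1
  B7: preds {B4,B6}: {B0,B1,B4} ∩ {B0,B1,B2,B3,B6} = {B0,B1}; idom=B1
  B8: preds {B1,B7}: {B0,B1} ∩ {B0,B1,B7} = {B0,B1}; idom=B1

Frontier:
  join B1 pred B0: · stop@B0
  join B1 pred B5: B5→B3→B2→B1 stop@B0
  join B1 pred B6: B6→B3→B2→B1 stop@B0
  join B4 pred B1: · stop@B1
  join B4 pred B3: B3→B2 stop@B1
  join B7 pred B4: B4 stop@B1
  join B7 pred B6: B6→B3→B2 stop@B1
  join B8 pred B1: · stop@B1
  join B8 pred B7: B7 stop@B1
  B0 → ∅
  B1 → {B1}
  B2 → {B1,B4,B7}
  B3 → {B1,B4,B7}
  B4 → {B7}
  B5 → {B1}
  B6 → {B1,B7}
  B7 → {B8}
  B8 → ∅

DF(B6) = ["B1", "B7"]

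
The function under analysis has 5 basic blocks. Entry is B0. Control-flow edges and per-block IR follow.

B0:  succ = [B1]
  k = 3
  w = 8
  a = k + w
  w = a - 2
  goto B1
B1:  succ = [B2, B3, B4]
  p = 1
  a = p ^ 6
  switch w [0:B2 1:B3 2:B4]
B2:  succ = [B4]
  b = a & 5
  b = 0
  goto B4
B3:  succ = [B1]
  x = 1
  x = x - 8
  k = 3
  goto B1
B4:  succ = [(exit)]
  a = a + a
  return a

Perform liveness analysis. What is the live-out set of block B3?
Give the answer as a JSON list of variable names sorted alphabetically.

Answer: ["w"]

Analysis:
Per-block:
  B0: def={a,k,w} ue=∅
  B1: def={a,p} ue={w}
  B2: def={b} ue={a}
  B3: def={k,x} ue=∅
  B4: def={a} ue={a}

Liveness:
  live B0: ∅→{w}
  live B1: {w}→{a,w}
  live B2: {a}→{a}
  live B3: {w}→{w}
  live B4: {a}→∅

live-out(B3) = ["w"]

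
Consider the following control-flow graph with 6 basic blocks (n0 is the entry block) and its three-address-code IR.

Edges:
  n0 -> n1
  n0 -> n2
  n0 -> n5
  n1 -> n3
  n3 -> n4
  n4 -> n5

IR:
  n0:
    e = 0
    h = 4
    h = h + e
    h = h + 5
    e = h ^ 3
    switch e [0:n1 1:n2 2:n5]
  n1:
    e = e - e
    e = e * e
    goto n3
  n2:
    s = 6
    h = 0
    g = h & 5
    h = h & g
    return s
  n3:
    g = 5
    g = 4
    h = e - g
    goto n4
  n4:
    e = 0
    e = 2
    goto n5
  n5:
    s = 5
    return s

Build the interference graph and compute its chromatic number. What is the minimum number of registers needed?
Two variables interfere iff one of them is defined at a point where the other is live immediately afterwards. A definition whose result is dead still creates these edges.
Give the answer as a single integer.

Answer: 3

Working:
def/use:
  n0: {e,h} / ∅
  n1: {e} / {e}
  n2: {g,h,s} / ∅
  n3: {g,h} / {e}
  n4: {e} / ∅
  n5: {s} / ∅

Liveness:
  n0: in=∅ out={e}
  n1: in={e} out={e}
  n2: in=∅ out=∅
  n3: in={e} out=∅
  n4: in=∅ out=∅
  n5: in=∅ out=∅

Interfere edges:
  e↔{g,h}
  g↔{e,h,s}
  h↔{e,g,s}
  s↔{g,h}

Chromatic number:
  {e,g,h} pairwise interfere (3-clique) ⇒ χ ≥ 3
  assign e→c2 g→c0 h→c1 s→c2 — no edge inside a register ⇒ χ ≤ 3
  χ = 3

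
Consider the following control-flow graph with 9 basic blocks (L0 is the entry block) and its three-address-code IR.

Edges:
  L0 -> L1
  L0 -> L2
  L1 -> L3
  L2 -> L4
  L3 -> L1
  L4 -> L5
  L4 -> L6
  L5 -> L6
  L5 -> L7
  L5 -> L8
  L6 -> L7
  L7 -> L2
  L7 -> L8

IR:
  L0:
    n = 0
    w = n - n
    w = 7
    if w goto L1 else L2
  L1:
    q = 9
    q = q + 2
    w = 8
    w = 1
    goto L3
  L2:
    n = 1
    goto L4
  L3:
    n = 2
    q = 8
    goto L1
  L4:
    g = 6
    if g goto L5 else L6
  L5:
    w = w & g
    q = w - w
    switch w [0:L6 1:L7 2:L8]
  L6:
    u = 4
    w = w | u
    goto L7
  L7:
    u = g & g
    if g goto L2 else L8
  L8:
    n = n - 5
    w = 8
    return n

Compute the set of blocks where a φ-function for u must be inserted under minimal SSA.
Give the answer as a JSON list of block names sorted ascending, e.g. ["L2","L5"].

idom tree: L1←L0 L2←L0 L3←L1 L4←L2 L5←L4 L6←L4 L7←L4 L8←L4
Dom∩ at merges:
  L1: preds {L0,L3}: {L0} ∩ {L0,L1,L3} = {L0}; idom=L0
  L2: preds {L0,L7}: {L0} ∩ {L0,L2,L4,L7} = {L0}; idom=L0
  L6: preds {L4,L5}: {L0,L2,L4} ∩ {L0,L2,L4,L5} = {L0,L2,L4}; idom=L4
  L7: preds {L5,L6}: {L0,L2,L4,L5} ∩ {L0,L2,L4,L6} = {L0,L2,L4}; idom=L4
  L8: preds {L5,L7}: {L0,L2,L4,L5} ∩ {L0,L2,L4,L7} = {L0,L2,L4}; idom=L4

DF derivation:
  L1←L0: walk · to L0
  L1←L3: walk L3→L1 to L0
  L2←L0: walk · to L0
  L2←L7: walk L7→L4→L2 to L0
  L6←L4: walk · to L4
  L6←L5: walk L5 to L4
  L7←L5: walk L5 to L4
  L7←L6: walk L6 to L4
  L8←L5: walk L5 to L4
  L8←L7: walk L7 to L4
  DF(L0)=∅
  DF(L1)={L1}
  DF(L2)={L2}
  DF(L3)={L1}
  DF(L4)={L2}
  DF(L5)={L6,L7,L8}
  DF(L6)={L7}
  DF(L7)={L2,L8}
  DF(L8)=∅

φ for u: defs {L6,L7}
  DF⁺ = {L2,L7,L8}

Answer: ["L2", "L7", "L8"]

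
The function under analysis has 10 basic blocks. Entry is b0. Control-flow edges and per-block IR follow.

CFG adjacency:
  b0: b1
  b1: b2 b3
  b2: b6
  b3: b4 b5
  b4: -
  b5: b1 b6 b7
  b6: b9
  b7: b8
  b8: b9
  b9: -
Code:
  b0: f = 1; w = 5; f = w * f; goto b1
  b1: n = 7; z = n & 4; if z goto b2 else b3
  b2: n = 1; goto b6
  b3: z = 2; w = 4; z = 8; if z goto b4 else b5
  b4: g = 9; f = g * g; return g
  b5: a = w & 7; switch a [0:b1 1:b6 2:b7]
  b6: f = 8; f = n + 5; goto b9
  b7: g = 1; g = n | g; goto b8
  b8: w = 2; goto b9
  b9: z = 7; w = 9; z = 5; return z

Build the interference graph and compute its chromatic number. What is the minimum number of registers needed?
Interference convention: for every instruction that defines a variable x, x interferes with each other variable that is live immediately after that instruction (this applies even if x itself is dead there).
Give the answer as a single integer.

Per-block:
  b0: def={f,w} ue=∅
  b1: def={n,z} ue=∅
  b2: def={n} ue=∅
  b3: def={w,z} ue=∅
  b4: def={f,g} ue=∅
  b5: def={a} ue={w}
  b6: def={f} ue={n}
  b7: def={g} ue={n}
  b8: def={w} ue=∅
  b9: def={w,z} ue=∅

Liveness:
  b0 li=∅ lo=∅
  b1 li=∅ lo={n}
  b2 li=∅ lo={n}
  b3 li={n} lo={n,w}
  b4 li=∅ lo=∅
  b5 li={n,w} lo={n}
  b6 li={n} lo=∅
  b7 li={n} lo=∅
  b8 li=∅ lo=∅
  b9 li=∅ lo=∅

Interfere edges:
  a↔{n}
  f↔{g,n,w}
  g↔{f,n}
  n↔{a,f,g,w,z}
  w↔{f,n,z}
  z↔{n,w}

Registers:
  clique {f,g,n} ⇒ need ≥ 3
  3-colouring: r0={n}  r1={a,f,z}  r2={g,w}
  χ = 3

Answer: 3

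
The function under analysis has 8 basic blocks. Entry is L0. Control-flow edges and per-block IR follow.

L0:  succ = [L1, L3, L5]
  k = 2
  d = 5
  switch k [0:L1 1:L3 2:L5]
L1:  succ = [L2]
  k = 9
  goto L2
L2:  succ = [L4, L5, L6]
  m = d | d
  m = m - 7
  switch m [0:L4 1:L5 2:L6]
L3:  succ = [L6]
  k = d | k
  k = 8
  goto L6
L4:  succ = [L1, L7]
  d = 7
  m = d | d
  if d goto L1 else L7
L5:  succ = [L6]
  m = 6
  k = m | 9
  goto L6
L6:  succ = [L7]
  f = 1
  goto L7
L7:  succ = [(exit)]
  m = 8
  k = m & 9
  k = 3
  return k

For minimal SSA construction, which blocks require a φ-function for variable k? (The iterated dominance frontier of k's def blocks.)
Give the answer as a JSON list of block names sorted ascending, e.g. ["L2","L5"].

Answer: ["L1", "L5", "L6", "L7"]

Working:
idom tree: L1←L0 L2←L1 L3←L0 L4←L2 L5←L0 L6←L0 L7←L0
Join-block Dom:
  L1: preds {L0,L4}: {L0} ∩ {L0,L1,L2,L4} = {L0}; idom=L0
  L5: preds {L0,L2}: {L0} ∩ {L0,L1,L2} = {L0}; idom=L0
  L6: preds {L2,L3,L5}: {L0,L1,L2} ∩ {L0,L3} ∩ {L0,L5} = {L0}; idom=L0
  L7: preds {L4,L6}: {L0,L1,L2,L4} ∩ {L0,L6} = {L0}; idom=L0

DF derivation:
  join L1 pred L0: · stop@L0
  join L1 pred L4: L4→L2→L1 stop@L0
  join L5 pred L0: · stop@L0
  join L5 pred L2: L2→L1 stop@L0
  join L6 pred L2: L2→L1 stop@L0
  join L6 pred L3: L3 stop@L0
  join L6 pred L5: L5 stop@L0
  join L7 pred L4: L4→L2→L1 stop@L0
  join L7 pred L6: L6 stop@L0
  L0: DF=∅
  L1: DF={L1,L5,L6,L7}
  L2: DF={L1,L5,L6,L7}
  L3: DF={L6}
  L4: DF={L1,L7}
  L5: DF={L6}
  L6: DF={L7}
  L7: DF=∅

φ for k: defs {L0,L1,L3,L5,L7}
  DF⁺ = {L1,L5,L6,L7}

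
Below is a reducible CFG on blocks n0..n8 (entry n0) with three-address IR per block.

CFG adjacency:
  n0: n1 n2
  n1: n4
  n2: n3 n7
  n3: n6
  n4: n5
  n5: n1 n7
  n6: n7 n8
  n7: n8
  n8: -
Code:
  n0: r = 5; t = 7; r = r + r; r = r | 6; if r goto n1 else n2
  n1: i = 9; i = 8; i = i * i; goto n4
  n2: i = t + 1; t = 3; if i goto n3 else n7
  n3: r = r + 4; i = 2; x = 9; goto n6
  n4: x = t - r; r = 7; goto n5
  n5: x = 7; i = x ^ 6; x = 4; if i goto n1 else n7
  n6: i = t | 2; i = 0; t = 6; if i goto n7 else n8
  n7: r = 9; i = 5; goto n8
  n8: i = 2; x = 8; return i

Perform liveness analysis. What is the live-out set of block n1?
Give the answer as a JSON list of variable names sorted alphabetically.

Answer: ["r", "t"]

Working:
Per-block:
  n0 def {r,t} use ∅
  n1 def {i} use ∅
  n2 def {i,t} use {t}
  n3 def {i,r,x} use {r}
  n4 def {r,x} use {r,t}
  n5 def {i,x} use ∅
  n6 def {i,t} use {t}
  n7 def {i,r} use ∅
  n8 def {i,x} use ∅

Backward fixpoint:
  n0: in=∅ out={r,t}
  n1: in={r,t} out={r,t}
  n2: in={r,t} out={r,t}
  n3: in={r,t} out={t}
  n4: in={r,t} out={r,t}
  n5: in={r,t} out={r,t}
  n6: in={t} out=∅
  n7: in=∅ out=∅
  n8: in=∅ out=∅

live-out(n1) = ["r", "t"]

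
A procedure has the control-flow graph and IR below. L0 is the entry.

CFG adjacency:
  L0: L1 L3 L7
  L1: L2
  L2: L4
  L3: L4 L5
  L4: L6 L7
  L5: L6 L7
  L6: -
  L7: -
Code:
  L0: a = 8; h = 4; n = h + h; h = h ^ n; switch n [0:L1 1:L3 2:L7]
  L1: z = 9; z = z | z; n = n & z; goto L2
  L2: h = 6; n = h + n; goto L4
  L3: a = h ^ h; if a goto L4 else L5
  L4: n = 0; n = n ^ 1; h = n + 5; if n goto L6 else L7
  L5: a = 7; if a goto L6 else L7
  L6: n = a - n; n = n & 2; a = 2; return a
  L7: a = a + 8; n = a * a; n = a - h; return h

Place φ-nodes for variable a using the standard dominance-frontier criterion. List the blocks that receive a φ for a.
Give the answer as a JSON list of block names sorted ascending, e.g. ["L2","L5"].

Answer: ["L4", "L6", "L7"]

Analysis:
idom tree: L1←L0 L2←L1 L3←L0 L4←L0 L5←L3 L6←L0 L7←L0
Join-block Dom:
  L4: preds {L2,L3}: {L0,L1,L2} ∩ {L0,L3} = {L0}; idom=L0
  L6: preds {L4,L5}: {L0,L4} ∩ {L0,L3,L5} = {L0}; idom=L0
  L7: preds {L0,L4,L5}: {L0} ∩ {L0,L4} ∩ {L0,L3,L5} = {L0}; idom=L0

DF walk-up:
  L4←L2: walk L2→L1 to L0
  L4←L3: walk L3 to L0
  L6←L4: walk L4 to L0
  L6←L5: walk L5→L3 to L0
  L7←L0: walk · to L0
  L7←L4: walk L4 to L0
  L7←L5: walk L5→L3 to L0
  L0: DF=∅
  L1: DF={L4}
  L2: DF={L4}
  L3: DF={L4,L6,L7}
  L4: DF={L6,L7}
  L5: DF={L6,L7}
  L6: DF=∅
  L7: DF=∅

φ for a: defs {L0,L3,L5,L6,L7}
  DF⁺ = {L4,L6,L7}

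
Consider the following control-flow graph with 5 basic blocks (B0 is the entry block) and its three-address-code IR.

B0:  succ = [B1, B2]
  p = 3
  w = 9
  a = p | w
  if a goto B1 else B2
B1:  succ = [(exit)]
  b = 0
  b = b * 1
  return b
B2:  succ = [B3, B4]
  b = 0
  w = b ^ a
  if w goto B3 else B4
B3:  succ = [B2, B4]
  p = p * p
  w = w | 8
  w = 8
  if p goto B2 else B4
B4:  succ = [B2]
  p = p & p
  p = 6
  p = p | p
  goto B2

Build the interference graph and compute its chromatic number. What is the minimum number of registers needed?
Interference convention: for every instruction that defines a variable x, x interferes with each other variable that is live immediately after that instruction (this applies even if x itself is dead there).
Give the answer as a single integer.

Per-block:
  B0: {a,p,w} / ∅
  B1: {b} / ∅
  B2: {b,w} / {a}
  B3: {p,w} / {p,w}
  B4: {p} / {p}

Liveness:
  live B0: ∅→{a,p}
  live B1: ∅→∅
  live B2: {a,p}→{a,p,w}
  live B3: {a,p,w}→{a,p}
  live B4: {a,p}→{a,p}

Conflict graph:
  a↔{b,p,w}
  b↔{a,p}
  p↔{a,b,w}
  w↔{a,p}

Colouring:
  {a,b,p} pairwise interfere (3-clique) ⇒ χ ≥ 3
  assign a→R0 b→R2 p→R1 w→R2 — no edge inside a register ⇒ χ ≤ 3
  χ = 3

Answer: 3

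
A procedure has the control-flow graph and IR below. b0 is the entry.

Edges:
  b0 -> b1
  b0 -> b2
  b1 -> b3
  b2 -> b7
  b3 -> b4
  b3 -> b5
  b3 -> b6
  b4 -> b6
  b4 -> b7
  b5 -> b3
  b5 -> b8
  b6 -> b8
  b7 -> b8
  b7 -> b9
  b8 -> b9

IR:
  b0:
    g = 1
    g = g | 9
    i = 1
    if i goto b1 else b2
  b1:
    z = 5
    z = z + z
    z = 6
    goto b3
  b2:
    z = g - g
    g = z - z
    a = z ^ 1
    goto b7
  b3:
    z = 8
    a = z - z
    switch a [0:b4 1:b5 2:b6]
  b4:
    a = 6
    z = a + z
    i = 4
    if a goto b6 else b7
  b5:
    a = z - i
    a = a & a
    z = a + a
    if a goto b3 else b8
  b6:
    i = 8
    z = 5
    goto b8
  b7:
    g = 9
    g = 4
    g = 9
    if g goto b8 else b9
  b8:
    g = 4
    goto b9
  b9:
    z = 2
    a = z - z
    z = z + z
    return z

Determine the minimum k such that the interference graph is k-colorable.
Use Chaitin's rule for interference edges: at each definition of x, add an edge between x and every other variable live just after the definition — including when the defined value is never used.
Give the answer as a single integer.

Per-block:
  b0 def {g,i} use ∅
  b1 def {z} use ∅
  b2 def {a,g,z} use {g}
  b3 def {a,z} use ∅
  b4 def {a,i,z} use {z}
  b5 def {a,z} use {i,z}
  b6 def {i,z} use ∅
  b7 def {g} use ∅
  b8 def {g} use ∅
  b9 def {a,z} use ∅

Backward fixpoint:
  live b0: ∅→{g,i}
  live b1: {i}→{i}
  live b2: {g}→∅
  live b3: {i}→{i,z}
  live b4: {z}→∅
  live b5: {i,z}→{i}
  live b6: ∅→∅
  live b7: ∅→∅
  live b8: ∅→∅
  live b9: ∅→∅

Conflict graph:
  a↔{i,z}
  g↔{i,z}
  i↔{a,g,z}
  z↔{a,g,i}

Chromatic number:
  {a,i,z} pairwise interfere (3-clique) ⇒ χ ≥ 3
  assign a→c2 g→c2 i→c0 z→c1 — no edge inside a register ⇒ χ ≤ 3
  χ = 3

Answer: 3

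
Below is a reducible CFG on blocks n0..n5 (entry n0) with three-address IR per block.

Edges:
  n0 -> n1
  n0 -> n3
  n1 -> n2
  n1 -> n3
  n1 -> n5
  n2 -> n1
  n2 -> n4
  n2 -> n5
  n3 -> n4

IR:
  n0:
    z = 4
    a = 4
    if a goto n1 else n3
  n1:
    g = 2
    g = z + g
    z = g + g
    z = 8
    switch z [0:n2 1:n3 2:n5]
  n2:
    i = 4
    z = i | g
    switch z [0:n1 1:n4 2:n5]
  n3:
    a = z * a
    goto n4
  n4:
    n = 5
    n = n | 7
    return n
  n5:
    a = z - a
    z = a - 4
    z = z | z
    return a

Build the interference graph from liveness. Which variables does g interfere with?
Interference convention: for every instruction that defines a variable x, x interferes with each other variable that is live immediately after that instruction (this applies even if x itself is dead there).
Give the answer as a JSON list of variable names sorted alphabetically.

def/use:
  n0: {a,z} / ∅
  n1: {g,z} / {z}
  n2: {i,z} / {g}
  n3: {a} / {a,z}
  n4: {n} / ∅
  n5: {a,z} / {a,z}

Liveness:
  n0: in=∅ out={a,z}
  n1: in={a,z} out={a,g,z}
  n2: in={a,g} out={a,z}
  n3: in={a,z} out=∅
  n4: in=∅ out=∅
  n5: in={a,z} out=∅

Interfere edges:
  a: {g,i,z}
  g: {a,i,z}
  i: {a,g}
  n: ∅
  z: {a,g}

N(g) = ["a", "i", "z"]

Answer: ["a", "i", "z"]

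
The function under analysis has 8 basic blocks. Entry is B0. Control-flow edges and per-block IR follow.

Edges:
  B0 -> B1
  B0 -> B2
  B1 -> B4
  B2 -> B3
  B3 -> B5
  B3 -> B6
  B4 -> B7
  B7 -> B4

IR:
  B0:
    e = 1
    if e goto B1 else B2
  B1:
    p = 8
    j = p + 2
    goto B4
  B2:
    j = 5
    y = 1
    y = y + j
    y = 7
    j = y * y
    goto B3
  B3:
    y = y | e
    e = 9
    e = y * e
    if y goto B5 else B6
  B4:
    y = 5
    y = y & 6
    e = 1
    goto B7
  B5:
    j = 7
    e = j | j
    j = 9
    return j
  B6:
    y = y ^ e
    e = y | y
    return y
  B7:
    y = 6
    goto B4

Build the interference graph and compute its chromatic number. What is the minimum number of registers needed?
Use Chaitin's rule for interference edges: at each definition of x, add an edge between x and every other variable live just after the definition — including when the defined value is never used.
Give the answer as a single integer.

Block summaries:
  B0: {e} / ∅
  B1: {j,p} / ∅
  B2: {j,y} / ∅
  B3: {e,y} / {e,y}
  B4: {e,y} / ∅
  B5: {e,j} / ∅
  B6: {e,y} / {e,y}
  B7: {y} / ∅

Live sets:
  B0: in=∅ out={e}
  B1: in=∅ out=∅
  B2: in={e} out={e,y}
  B3: in={e,y} out={e,y}
  B4: in=∅ out=∅
  B5: in=∅ out=∅
  B6: in={e,y} out=∅
  B7: in=∅ out=∅

Conflict graph:
  e↔{j,y}
  j↔{e,y}
  p↔∅
  y↔{e,j}

Registers:
  lower bound: {e,j,y} mutually conflict ⇒ χ ≥ 3
  assign e→c0 j→c1 p→c0 y→c2 — no edge inside a register ⇒ χ ≤ 3
  χ = 3

Answer: 3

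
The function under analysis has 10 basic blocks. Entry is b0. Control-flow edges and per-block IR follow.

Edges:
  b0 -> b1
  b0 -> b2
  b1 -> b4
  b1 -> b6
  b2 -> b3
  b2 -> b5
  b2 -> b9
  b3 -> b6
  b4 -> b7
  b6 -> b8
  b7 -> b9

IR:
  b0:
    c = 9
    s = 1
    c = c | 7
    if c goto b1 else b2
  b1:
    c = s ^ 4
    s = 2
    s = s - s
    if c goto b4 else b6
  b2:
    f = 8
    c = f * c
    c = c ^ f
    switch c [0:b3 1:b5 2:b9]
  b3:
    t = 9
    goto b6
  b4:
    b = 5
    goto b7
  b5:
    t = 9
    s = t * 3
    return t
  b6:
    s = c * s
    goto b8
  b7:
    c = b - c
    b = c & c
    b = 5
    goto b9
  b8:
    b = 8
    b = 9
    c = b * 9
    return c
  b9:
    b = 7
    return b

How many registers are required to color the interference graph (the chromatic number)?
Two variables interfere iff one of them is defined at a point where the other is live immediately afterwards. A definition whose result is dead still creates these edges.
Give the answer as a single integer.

Block summaries:
  b0 def {c,s} use ∅
  b1 def {c,s} use {s}
  b2 def {c,f} use {c}
  b3 def {t} use ∅
  b4 def {b} use ∅
  b5 def {s,t} use ∅
  b6 def {s} use {c,s}
  b7 def {b,c} use {b,c}
  b8 def {b,c} use ∅
  b9 def {b} use ∅

Liveness:
  b0 li=∅ lo={c,s}
  b1 li={s} lo={c,s}
  b2 li={c,s} lo={c,s}
  b3 li={c,s} lo={c,s}
  b4 li={c} lo={b,c}
  b5 li=∅ lo=∅
  b6 li={c,s} lo=∅
  b7 li={b,c} lo=∅
  b8 li=∅ lo=∅
  b9 li=∅ lo=∅

Interfere edges:
  b — {c}
  c — {b,f,s,t}
  f — {c,s}
  s — {c,f,t}
  t — {c,s}

Chromatic number:
  lower bound: {c,f,s} mutually conflict ⇒ χ ≥ 3
  assign b→R1 c→R0 f→R2 s→R1 t→R2 — no edge inside a register ⇒ χ ≤ 3
  χ = 3

Answer: 3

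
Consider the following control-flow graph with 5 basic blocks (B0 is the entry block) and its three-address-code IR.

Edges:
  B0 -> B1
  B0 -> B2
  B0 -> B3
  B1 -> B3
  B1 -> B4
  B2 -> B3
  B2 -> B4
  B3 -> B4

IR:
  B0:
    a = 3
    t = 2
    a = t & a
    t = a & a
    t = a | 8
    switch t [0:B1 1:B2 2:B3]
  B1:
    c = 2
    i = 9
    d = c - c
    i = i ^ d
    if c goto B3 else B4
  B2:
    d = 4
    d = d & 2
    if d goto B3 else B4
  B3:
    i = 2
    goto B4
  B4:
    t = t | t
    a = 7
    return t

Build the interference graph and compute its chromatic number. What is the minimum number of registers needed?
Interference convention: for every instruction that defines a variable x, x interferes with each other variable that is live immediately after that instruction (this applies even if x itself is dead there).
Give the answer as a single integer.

Per-block:
  B0: def={a,t} ue=∅
  B1: def={c,d,i} ue=∅
  B2: def={d} ue=∅
  B3: def={i} ue=∅
  B4: def={a,t} ue={t}

Backward fixpoint:
  live B0: ∅→{t}
  live B1: {t}→{t}
  live B2: {t}→{t}
  live B3: {t}→{t}
  live B4: {t}→∅

Interference:
  a — {t}
  c — {d,i,t}
  d — {c,i,t}
  i — {c,d,t}
  t — {a,c,d,i}

Registers:
  lower bound: {c,d,i,t} mutually conflict ⇒ χ ≥ 4
  4-colouring: R0={t}  R1={a,c}  R2={d}  R3={i}
  χ = 4

Answer: 4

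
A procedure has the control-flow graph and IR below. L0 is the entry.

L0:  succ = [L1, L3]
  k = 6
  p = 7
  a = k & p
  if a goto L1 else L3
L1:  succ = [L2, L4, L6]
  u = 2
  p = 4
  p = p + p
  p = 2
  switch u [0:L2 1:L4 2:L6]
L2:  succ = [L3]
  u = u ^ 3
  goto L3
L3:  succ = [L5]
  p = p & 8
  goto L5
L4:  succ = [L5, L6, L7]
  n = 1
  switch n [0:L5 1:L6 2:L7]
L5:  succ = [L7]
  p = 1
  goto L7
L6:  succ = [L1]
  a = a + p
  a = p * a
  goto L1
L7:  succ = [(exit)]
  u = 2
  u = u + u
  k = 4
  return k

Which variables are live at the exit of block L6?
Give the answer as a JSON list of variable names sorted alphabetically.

Answer: ["a"]

Derivation:
Block summaries:
  L0: {a,k,p} / ∅
  L1: {p,u} / ∅
  L2: {u} / {u}
  L3: {p} / {p}
  L4: {n} / ∅
  L5: {p} / ∅
  L6: {a} / {a,p}
  L7: {k,u} / ∅

Live sets:
  L0: in=∅ out={a,p}
  L1: in={a} out={a,p,u}
  L2: in={p,u} out={p}
  L3: in={p} out=∅
  L4: in={a,p} out={a,p}
  L5: in=∅ out=∅
  L6: in={a,p} out={a}
  L7: in=∅ out=∅

live-out(L6) = ["a"]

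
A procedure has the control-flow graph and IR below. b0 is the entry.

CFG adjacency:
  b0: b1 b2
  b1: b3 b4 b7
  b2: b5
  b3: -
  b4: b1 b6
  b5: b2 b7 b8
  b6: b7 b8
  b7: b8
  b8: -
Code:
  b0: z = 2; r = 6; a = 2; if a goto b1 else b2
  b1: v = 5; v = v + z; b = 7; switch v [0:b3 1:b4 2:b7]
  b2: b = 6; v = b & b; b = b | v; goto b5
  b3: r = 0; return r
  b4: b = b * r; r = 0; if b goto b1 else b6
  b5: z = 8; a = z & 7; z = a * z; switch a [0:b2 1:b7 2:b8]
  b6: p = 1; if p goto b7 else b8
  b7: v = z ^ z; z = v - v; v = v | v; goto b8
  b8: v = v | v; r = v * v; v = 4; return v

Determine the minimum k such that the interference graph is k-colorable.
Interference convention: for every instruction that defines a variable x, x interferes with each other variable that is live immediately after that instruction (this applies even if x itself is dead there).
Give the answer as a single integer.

Block summaries:
  b0: {a,r,z} / ∅
  b1: {b,v} / {z}
  b2: {b,v} / ∅
  b3: {r} / ∅
  b4: {b,r} / {b,r}
  b5: {a,z} / ∅
  b6: {p} / ∅
  b7: {v,z} / {z}
  b8: {r,v} / {v}

Backward fixpoint:
  live b0: ∅→{r,z}
  live b1: {r,z}→{b,r,v,z}
  live b2: ∅→{v}
  live b3: ∅→∅
  live b4: {b,r,v,z}→{r,v,z}
  live b5: {v}→{v,z}
  live b6: {v,z}→{v,z}
  live b7: {z}→{v}
  live b8: {v}→∅

Interfere edges:
  a — {r,v,z}
  b — {r,v,z}
  p — {v,z}
  r — {a,b,v,z}
  v — {a,b,p,r,z}
  z — {a,b,p,r,v}

Registers:
  lower bound: {a,r,v,z} mutually conflict ⇒ χ ≥ 4
  assign a→R3 b→R3 p→R2 r→R2 v→R0 z→R1 — no edge inside a register ⇒ χ ≤ 4
  χ = 4

Answer: 4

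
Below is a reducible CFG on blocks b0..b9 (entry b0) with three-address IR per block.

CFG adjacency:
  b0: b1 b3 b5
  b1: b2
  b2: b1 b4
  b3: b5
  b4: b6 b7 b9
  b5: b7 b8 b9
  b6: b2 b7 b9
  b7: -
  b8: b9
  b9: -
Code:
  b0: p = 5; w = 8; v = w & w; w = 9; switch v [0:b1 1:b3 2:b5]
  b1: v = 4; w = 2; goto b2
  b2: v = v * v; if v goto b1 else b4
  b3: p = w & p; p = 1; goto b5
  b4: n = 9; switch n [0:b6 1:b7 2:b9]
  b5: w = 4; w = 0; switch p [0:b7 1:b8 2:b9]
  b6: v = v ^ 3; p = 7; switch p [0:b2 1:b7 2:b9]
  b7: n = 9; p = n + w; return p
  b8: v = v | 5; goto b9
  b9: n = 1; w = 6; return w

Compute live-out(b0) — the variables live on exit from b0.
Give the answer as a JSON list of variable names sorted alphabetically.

Answer: ["p", "v", "w"]

Derivation:
Per-block:
  b0: def={p,v,w} ue=∅
  b1: def={v,w} ue=∅
  b2: def={v} ue={v}
  b3: def={p} ue={p,w}
  b4: def={n} ue=∅
  b5: def={w} ue={p}
  b6: def={p,v} ue={v}
  b7: def={n,p} ue={w}
  b8: def={v} ue={v}
  b9: def={n,w} ue=∅

Backward fixpoint:
  b0 li=∅ lo={p,v,w}
  b1 li=∅ lo={v,w}
  b2 li={v,w} lo={v,w}
  b3 li={p,v,w} lo={p,v}
  b4 li={v,w} lo={v,w}
  b5 li={p,v} lo={v,w}
  b6 li={v,w} lo={v,w}
  b7 li={w} lo=∅
  b8 li={v} lo=∅
  b9 li=∅ lo=∅

live-out(b0) = ["p", "v", "w"]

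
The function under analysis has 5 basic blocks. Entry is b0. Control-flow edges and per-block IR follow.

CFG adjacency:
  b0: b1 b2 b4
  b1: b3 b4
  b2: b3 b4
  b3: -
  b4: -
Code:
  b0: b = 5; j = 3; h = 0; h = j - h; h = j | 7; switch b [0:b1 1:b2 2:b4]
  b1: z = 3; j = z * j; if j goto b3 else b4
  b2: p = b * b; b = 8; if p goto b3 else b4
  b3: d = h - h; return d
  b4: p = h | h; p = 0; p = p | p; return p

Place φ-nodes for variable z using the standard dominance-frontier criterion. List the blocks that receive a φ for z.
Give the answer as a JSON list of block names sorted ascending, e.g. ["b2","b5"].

idom tree: b1←b0 b2←b0 b3←b0 b4←b0
Join-block Dom:
  b3: preds {b1,b2}: {b0,b1} ∩ {b0,b2} = {b0}; idom=b0
  b4: preds {b0,b1,b2}: {b0} ∩ {b0,b1} ∩ {b0,b2} = {b0}; idom=b0

DF derivation:
  b3←b1: walk b1 to b0
  b3←b2: walk b2 to b0
  b4←b0: walk · to b0
  b4←b1: walk b1 to b0
  b4←b2: walk b2 to b0
  b0: DF=∅
  b1: DF={b3,b4}
  b2: DF={b3,b4}
  b3: DF=∅
  b4: DF=∅

φ for z: defs {b1}
  DF⁺ = {b3,b4}

Answer: ["b3", "b4"]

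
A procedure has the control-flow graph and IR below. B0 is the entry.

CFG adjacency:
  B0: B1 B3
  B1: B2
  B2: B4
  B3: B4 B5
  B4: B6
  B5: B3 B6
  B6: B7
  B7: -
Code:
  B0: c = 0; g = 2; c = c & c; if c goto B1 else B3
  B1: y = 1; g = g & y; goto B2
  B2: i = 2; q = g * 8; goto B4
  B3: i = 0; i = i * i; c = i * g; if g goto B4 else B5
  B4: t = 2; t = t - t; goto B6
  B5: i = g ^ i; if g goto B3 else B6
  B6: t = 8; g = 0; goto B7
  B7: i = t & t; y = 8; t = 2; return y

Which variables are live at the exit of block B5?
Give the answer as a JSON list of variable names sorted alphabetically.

Answer: ["g"]

Analysis:
Block summaries:
  B0 def {c,g} use ∅
  B1 def {g,y} use {g}
  B2 def {i,q} use {g}
  B3 def {c,i} use {g}
  B4 def {t} use ∅
  B5 def {i} use {g,i}
  B6 def {g,t} use ∅
  B7 def {i,t,y} use {t}

Live sets:
  B0: in=∅ out={g}
  B1: in={g} out={g}
  B2: in={g} out=∅
  B3: in={g} out={g,i}
  B4: in=∅ out=∅
  B5: in={g,i} out={g}
  B6: in=∅ out={t}
  B7: in={t} out=∅

live-out(B5) = ["g"]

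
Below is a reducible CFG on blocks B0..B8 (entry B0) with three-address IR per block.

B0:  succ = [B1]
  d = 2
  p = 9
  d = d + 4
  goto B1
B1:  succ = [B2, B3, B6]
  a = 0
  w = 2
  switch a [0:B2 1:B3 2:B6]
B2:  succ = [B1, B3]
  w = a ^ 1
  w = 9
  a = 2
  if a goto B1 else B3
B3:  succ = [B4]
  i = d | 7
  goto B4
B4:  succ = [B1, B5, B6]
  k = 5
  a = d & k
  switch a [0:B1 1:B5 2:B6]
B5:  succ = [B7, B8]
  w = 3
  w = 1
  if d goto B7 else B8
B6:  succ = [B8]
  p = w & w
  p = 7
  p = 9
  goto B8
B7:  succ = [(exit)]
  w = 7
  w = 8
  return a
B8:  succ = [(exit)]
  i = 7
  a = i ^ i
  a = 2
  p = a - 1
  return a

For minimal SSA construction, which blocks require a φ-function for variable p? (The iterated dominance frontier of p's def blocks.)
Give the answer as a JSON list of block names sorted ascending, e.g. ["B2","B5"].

idom tree: B1←B0 B2←B1 B3←B1 B4←B3 B5←B4 B6←B1 B7←B5 B8←B1
Dom∩ at merges:
  B1: preds {B0,B2,B4}: {B0} ∩ {B0,B1,B2} ∩ {B0,B1,B3,B4} = {B0}; idom=B0
  B3: preds {B1,B2}: {B0,B1} ∩ {B0,B1,B2} = {B0,B1}; idom=B1
  B6: preds {B1,B4}: {B0,B1} ∩ {B0,B1,B3,B4} = {B0,B1}; idom=B1
  B8: preds {B5,B6}: {B0,B1,B3,B4,B5} ∩ {B0,B1,B6} = {B0,B1}; idom=B1

DF walk-up:
  B1←B0: walk · to B0
  B1←B2: walk B2→B1 to B0
  B1←B4: walk B4→B3→B1 to B0
  B3←B1: walk · to B1
  B3←B2: walk B2 to B1
  B6←B1: walk · to B1
  B6←B4: walk B4→B3 to B1
  B8←B5: walk B5→B4→B3 to B1
  B8←B6: walk B6 to B1
  DF(B0)=∅
  DF(B1)={B1}
  DF(B2)={B1,B3}
  DF(B3)={B1,B6,B8}
  DF(B4)={B1,B6,B8}
  DF(B5)={B8}
  DF(B6)={B8}
  DF(B7)=∅
  DF(B8)=∅

φ for p: defs {B0,B6,B8}
  DF⁺ = {B8}

Answer: ["B8"]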